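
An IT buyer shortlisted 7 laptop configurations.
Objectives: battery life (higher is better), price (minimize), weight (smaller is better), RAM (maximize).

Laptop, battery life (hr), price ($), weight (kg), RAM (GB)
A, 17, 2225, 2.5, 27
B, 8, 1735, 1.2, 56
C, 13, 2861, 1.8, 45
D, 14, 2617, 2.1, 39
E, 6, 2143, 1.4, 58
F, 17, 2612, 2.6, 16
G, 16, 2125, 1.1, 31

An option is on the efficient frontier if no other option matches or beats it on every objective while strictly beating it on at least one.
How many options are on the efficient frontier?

6

A: not dominated.
B: not dominated (best price).
C: not dominated.
D: not dominated.
E: not dominated (best RAM).
F: dominated by A (battery life 17≥17, price 2225≤2612, weight 2.5≤2.6, RAM 27≥16).
G: not dominated (best weight).
Pareto-optimal: A, B, C, D, E, G → 6.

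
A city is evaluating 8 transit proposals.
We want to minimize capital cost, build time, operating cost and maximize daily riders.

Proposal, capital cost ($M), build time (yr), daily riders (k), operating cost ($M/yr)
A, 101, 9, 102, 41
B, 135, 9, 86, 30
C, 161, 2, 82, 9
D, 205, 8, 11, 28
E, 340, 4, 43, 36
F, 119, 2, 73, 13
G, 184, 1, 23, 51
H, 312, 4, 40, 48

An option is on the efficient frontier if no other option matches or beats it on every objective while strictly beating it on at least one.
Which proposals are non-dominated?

A: not dominated (best capital cost).
B: not dominated.
C: not dominated (best operating cost).
D: dominated by C (capital cost 161≤205, build time 2≤8, daily riders 82≥11, operating cost 9≤28).
E: dominated by C (capital cost 161≤340, build time 2≤4, daily riders 82≥43, operating cost 9≤36).
F: not dominated.
G: not dominated (best build time).
H: dominated by C (capital cost 161≤312, build time 2≤4, daily riders 82≥40, operating cost 9≤48).

A, B, C, F, G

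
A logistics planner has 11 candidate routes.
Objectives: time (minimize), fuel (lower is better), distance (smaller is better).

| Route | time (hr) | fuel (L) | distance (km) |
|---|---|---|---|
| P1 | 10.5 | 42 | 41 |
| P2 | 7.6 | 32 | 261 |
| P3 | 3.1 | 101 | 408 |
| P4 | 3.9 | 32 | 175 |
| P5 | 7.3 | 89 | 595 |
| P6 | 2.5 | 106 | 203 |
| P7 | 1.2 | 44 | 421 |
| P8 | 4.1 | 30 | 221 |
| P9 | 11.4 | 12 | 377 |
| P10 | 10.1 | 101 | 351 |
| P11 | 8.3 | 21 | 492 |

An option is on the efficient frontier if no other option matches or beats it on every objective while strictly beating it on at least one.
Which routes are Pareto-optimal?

P1: not dominated (best distance).
P2: dominated by P4 (time 3.9≤7.6, fuel 32≤32, distance 175≤261).
P3: not dominated.
P4: not dominated.
P5: dominated by P4 (time 3.9≤7.3, fuel 32≤89, distance 175≤595).
P6: not dominated.
P7: not dominated (best time).
P8: not dominated.
P9: not dominated (best fuel).
P10: dominated by P2 (time 7.6≤10.1, fuel 32≤101, distance 261≤351).
P11: not dominated.

P1, P3, P4, P6, P7, P8, P9, P11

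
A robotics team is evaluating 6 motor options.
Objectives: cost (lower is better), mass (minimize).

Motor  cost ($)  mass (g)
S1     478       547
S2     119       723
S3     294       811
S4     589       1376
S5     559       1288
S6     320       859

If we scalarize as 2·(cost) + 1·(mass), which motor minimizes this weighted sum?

S2

S1: 2·478 + 1·547 = 1503
S2: 2·119 + 1·723 = 961
S3: 2·294 + 1·811 = 1399
S4: 2·589 + 1·1376 = 2554
S5: 2·559 + 1·1288 = 2406
S6: 2·320 + 1·859 = 1499
Lowest: S2 at 961.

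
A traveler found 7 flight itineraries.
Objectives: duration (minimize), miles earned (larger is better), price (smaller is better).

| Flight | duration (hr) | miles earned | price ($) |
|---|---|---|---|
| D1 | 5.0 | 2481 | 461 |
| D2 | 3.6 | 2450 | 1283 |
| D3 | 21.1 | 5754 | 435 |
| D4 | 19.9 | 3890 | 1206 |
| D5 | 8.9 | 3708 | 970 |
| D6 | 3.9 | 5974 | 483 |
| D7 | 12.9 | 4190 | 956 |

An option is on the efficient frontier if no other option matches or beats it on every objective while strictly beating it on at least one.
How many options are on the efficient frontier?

D1: not dominated.
D2: not dominated (best duration).
D3: not dominated (best price).
D4: dominated by D6 (duration 3.9≤19.9, miles earned 5974≥3890, price 483≤1206).
D5: dominated by D6 (duration 3.9≤8.9, miles earned 5974≥3708, price 483≤970).
D6: not dominated (best miles earned).
D7: dominated by D6 (duration 3.9≤12.9, miles earned 5974≥4190, price 483≤956).
Pareto-optimal: D1, D2, D3, D6 → 4.

4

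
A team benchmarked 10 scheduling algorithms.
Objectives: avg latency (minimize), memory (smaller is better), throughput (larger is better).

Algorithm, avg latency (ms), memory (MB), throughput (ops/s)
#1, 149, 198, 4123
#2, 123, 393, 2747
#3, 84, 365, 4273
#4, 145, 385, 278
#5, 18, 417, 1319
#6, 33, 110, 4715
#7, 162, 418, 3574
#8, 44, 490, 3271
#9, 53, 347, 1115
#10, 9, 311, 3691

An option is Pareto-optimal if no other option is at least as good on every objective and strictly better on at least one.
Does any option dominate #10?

No

#1: worse on avg latency (149 vs 9).
#2: worse on avg latency (123 vs 9).
#3: worse on avg latency (84 vs 9).
#4: worse on avg latency (145 vs 9).
#5: worse on avg latency (18 vs 9).
#6: worse on avg latency (33 vs 9).
#7: worse on avg latency (162 vs 9).
#8: worse on avg latency (44 vs 9).
#9: worse on avg latency (53 vs 9).
No option is at least as good as #10 on every objective and strictly better on one.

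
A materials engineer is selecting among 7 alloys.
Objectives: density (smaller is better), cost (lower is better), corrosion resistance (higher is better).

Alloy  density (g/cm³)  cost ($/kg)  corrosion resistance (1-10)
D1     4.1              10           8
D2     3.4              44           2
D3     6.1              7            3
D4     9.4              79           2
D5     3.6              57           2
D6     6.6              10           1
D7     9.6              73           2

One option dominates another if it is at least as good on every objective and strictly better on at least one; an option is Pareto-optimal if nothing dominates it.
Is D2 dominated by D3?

No

D3 vs D2: D3 is worse on density (6.1 vs 3.4), so it does not dominate D2.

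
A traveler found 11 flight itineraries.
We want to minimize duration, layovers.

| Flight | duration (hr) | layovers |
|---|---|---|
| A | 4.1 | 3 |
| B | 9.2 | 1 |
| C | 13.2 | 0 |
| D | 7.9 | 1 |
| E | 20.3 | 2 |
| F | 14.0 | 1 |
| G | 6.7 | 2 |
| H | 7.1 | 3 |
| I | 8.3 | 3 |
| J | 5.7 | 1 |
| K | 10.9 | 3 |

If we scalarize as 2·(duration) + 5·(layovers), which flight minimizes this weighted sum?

A: 2·4.1 + 5·3 = 23.2
B: 2·9.2 + 5·1 = 23.4
C: 2·13.2 + 5·0 = 26.4
D: 2·7.9 + 5·1 = 20.8
E: 2·20.3 + 5·2 = 50.6
F: 2·14.0 + 5·1 = 33.0
G: 2·6.7 + 5·2 = 23.4
H: 2·7.1 + 5·3 = 29.2
I: 2·8.3 + 5·3 = 31.6
J: 2·5.7 + 5·1 = 16.4
K: 2·10.9 + 5·3 = 36.8
Lowest: J at 16.4.

J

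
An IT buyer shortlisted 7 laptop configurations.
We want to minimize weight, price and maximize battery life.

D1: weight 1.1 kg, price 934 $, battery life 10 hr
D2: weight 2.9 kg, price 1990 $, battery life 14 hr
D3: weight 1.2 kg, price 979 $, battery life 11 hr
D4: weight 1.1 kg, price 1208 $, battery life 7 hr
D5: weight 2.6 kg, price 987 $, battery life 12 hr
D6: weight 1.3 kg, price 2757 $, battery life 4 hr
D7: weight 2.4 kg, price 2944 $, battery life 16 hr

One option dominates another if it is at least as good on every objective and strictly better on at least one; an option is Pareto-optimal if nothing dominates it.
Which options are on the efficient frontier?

D1: not dominated (best price).
D2: not dominated.
D3: not dominated.
D4: dominated by D1 (weight 1.1≤1.1, price 934≤1208, battery life 10≥7).
D5: not dominated.
D6: dominated by D1 (weight 1.1≤1.3, price 934≤2757, battery life 10≥4).
D7: not dominated (best battery life).

D1, D2, D3, D5, D7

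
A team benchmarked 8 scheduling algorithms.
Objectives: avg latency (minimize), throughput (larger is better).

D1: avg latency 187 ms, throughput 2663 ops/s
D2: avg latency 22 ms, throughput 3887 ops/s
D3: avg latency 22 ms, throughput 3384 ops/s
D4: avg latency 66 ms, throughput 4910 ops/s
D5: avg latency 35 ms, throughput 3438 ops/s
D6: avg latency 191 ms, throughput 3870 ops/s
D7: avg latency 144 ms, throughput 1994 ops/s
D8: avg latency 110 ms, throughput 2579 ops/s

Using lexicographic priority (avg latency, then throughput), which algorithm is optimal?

First minimize avg latency: best is 22, kept {D2, D3}.
Then maximize throughput: best is 3887, kept {D2}.

D2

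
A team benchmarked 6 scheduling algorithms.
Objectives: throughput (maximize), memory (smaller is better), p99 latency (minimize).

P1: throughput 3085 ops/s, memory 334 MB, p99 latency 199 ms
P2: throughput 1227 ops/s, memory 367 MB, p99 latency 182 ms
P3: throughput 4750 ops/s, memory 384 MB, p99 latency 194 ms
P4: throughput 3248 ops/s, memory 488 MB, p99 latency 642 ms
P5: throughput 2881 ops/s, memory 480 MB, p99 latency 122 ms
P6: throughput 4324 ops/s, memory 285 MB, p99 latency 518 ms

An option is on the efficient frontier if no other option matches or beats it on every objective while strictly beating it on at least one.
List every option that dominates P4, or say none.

P3, P6

P3: throughput 4750≥3248, memory 384≤488, p99 latency 194≤642 — dominates P4.
P6: throughput 4324≥3248, memory 285≤488, p99 latency 518≤642 — dominates P4.
Others (P1, P2, P5) are each worse than P4 on at least one objective.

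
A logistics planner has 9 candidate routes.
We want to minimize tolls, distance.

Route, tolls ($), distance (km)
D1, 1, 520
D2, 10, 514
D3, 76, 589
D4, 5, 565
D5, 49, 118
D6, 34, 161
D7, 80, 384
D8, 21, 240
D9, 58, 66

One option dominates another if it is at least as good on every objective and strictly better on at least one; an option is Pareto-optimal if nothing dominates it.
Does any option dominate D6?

No

D1: worse on distance (520 vs 161).
D2: worse on distance (514 vs 161).
D3: worse on tolls (76 vs 34).
D4: worse on distance (565 vs 161).
D5: worse on tolls (49 vs 34).
D7: worse on tolls (80 vs 34).
D8: worse on distance (240 vs 161).
D9: worse on tolls (58 vs 34).
No option is at least as good as D6 on every objective and strictly better on one.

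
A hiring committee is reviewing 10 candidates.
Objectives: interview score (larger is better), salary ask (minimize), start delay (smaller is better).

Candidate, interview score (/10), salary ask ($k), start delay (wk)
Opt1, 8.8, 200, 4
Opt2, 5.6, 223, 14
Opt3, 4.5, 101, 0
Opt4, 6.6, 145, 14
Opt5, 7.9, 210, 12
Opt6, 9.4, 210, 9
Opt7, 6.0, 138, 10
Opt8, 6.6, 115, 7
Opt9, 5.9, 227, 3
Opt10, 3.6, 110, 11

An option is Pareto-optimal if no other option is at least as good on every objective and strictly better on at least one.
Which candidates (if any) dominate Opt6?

Opt1: worse on interview score (8.8 vs 9.4).
Opt2: worse on interview score (5.6 vs 9.4).
Opt3: worse on interview score (4.5 vs 9.4).
Opt4: worse on interview score (6.6 vs 9.4).
Opt5: worse on interview score (7.9 vs 9.4).
Opt7: worse on interview score (6.0 vs 9.4).
Opt8: worse on interview score (6.6 vs 9.4).
Opt9: worse on interview score (5.9 vs 9.4).
Opt10: worse on interview score (3.6 vs 9.4).
No option dominates Opt6.

none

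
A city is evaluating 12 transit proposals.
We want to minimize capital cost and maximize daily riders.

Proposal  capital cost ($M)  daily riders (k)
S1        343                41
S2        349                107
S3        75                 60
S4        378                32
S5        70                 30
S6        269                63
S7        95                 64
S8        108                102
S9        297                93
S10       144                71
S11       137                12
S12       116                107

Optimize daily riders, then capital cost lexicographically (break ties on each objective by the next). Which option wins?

First maximize daily riders: best is 107, kept {S2, S12}.
Then minimize capital cost: best is 116, kept {S12}.

S12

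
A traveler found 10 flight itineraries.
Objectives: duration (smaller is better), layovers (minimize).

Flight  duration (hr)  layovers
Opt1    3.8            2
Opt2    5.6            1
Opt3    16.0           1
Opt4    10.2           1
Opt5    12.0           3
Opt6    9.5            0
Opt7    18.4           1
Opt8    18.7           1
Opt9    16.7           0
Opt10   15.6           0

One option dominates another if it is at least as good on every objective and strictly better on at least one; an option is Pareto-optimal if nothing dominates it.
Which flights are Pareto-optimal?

Opt1, Opt2, Opt6

Opt1: not dominated (best duration).
Opt2: not dominated.
Opt3: dominated by Opt2 (duration 5.6≤16.0, layovers 1≤1).
Opt4: dominated by Opt2 (duration 5.6≤10.2, layovers 1≤1).
Opt5: dominated by Opt1 (duration 3.8≤12.0, layovers 2≤3).
Opt6: not dominated.
Opt7: dominated by Opt2 (duration 5.6≤18.4, layovers 1≤1).
Opt8: dominated by Opt2 (duration 5.6≤18.7, layovers 1≤1).
Opt9: dominated by Opt6 (duration 9.5≤16.7, layovers 0≤0).
Opt10: dominated by Opt6 (duration 9.5≤15.6, layovers 0≤0).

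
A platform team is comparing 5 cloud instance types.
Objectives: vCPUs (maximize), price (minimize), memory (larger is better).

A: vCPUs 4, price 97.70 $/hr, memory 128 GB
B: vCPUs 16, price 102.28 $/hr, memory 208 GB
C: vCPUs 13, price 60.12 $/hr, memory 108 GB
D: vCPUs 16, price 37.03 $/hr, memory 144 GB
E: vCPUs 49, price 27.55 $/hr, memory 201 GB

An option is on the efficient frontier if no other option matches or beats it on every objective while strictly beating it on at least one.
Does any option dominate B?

A: worse on vCPUs (4 vs 16).
C: worse on vCPUs (13 vs 16).
D: worse on memory (144 vs 208).
E: worse on memory (201 vs 208).
No option is at least as good as B on every objective and strictly better on one.

No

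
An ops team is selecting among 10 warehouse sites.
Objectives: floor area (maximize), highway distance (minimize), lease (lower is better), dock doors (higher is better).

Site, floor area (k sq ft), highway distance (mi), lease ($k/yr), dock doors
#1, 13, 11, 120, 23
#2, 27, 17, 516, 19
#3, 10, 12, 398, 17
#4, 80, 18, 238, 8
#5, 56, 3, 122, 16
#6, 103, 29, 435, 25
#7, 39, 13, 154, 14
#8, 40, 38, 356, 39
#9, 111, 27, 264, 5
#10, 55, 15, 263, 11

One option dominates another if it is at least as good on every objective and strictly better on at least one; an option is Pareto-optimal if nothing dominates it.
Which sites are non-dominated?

#1, #2, #4, #5, #6, #8, #9

#1: not dominated (best lease).
#2: not dominated.
#3: dominated by #1 (floor area 13≥10, highway distance 11≤12, lease 120≤398, dock doors 23≥17).
#4: not dominated.
#5: not dominated (best highway distance).
#6: not dominated.
#7: dominated by #5 (floor area 56≥39, highway distance 3≤13, lease 122≤154, dock doors 16≥14).
#8: not dominated (best dock doors).
#9: not dominated (best floor area).
#10: dominated by #5 (floor area 56≥55, highway distance 3≤15, lease 122≤263, dock doors 16≥11).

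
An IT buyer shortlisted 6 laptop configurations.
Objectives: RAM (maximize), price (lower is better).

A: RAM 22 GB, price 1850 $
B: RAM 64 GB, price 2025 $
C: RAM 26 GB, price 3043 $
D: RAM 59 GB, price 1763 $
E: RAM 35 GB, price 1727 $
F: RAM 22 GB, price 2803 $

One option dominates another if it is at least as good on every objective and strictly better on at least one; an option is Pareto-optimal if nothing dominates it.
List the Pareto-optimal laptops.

A: dominated by D (RAM 59≥22, price 1763≤1850).
B: not dominated (best RAM).
C: dominated by B (RAM 64≥26, price 2025≤3043).
D: not dominated.
E: not dominated (best price).
F: dominated by A (RAM 22≥22, price 1850≤2803).

B, D, E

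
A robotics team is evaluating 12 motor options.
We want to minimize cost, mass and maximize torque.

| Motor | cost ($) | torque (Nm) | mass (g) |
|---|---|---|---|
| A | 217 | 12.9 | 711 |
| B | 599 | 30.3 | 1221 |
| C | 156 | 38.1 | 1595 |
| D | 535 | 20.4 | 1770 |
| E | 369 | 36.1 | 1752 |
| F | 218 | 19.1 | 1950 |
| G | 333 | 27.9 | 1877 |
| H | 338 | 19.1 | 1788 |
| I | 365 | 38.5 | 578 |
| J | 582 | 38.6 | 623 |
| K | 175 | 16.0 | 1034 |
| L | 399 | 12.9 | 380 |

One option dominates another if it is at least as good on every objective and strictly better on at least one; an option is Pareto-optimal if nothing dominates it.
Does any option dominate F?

C vs F: cost 156≤218, torque 38.1≥19.1, mass 1595≤1950 — C is at least as good on every objective and strictly better on at least one, so C dominates F.

Yes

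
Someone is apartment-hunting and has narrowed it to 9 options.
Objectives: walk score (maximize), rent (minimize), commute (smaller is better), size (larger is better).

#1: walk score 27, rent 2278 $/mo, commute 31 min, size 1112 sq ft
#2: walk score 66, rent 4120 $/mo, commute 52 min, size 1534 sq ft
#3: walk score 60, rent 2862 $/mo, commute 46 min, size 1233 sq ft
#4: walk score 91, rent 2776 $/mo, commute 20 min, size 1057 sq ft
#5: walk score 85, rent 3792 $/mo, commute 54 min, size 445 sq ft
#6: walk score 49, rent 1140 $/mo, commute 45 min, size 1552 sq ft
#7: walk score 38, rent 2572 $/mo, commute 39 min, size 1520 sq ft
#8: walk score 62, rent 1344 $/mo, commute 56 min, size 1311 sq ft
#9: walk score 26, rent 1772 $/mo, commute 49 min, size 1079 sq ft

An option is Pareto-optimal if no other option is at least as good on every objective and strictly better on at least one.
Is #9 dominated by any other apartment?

Yes

#6 vs #9: walk score 49≥26, rent 1140≤1772, commute 45≤49, size 1552≥1079 — #6 is at least as good on every objective and strictly better on at least one, so #6 dominates #9.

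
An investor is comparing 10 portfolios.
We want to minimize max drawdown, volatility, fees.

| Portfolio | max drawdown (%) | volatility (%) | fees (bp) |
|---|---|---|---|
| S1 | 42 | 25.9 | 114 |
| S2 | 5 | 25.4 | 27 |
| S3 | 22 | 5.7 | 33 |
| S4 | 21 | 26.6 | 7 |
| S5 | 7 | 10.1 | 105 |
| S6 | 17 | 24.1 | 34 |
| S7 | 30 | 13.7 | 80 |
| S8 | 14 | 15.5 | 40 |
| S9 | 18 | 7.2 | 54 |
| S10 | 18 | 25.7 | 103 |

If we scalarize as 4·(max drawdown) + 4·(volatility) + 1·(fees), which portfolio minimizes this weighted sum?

S3

S1: 4·42 + 4·25.9 + 1·114 = 385.6
S2: 4·5 + 4·25.4 + 1·27 = 148.6
S3: 4·22 + 4·5.7 + 1·33 = 143.8
S4: 4·21 + 4·26.6 + 1·7 = 197.4
S5: 4·7 + 4·10.1 + 1·105 = 173.4
S6: 4·17 + 4·24.1 + 1·34 = 198.4
S7: 4·30 + 4·13.7 + 1·80 = 254.8
S8: 4·14 + 4·15.5 + 1·40 = 158.0
S9: 4·18 + 4·7.2 + 1·54 = 154.8
S10: 4·18 + 4·25.7 + 1·103 = 277.8
Lowest: S3 at 143.8.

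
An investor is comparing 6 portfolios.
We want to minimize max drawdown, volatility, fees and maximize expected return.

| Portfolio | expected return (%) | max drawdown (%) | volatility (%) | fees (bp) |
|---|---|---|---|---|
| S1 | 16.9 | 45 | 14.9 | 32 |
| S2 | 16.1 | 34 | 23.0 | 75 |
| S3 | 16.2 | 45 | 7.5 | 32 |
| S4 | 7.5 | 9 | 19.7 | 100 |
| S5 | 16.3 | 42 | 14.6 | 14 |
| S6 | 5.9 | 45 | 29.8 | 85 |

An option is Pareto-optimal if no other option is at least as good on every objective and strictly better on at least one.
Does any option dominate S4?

No

S1: worse on max drawdown (45 vs 9).
S2: worse on max drawdown (34 vs 9).
S3: worse on max drawdown (45 vs 9).
S5: worse on max drawdown (42 vs 9).
S6: worse on expected return (5.9 vs 7.5).
No option is at least as good as S4 on every objective and strictly better on one.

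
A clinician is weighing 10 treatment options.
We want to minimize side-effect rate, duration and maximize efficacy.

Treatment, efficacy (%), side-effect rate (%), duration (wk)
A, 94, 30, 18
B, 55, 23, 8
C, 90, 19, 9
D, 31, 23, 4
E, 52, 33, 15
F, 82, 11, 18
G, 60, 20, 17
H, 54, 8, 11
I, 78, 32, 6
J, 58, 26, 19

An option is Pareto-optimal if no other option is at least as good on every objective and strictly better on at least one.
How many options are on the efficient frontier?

7

A: not dominated (best efficacy).
B: not dominated.
C: not dominated.
D: not dominated (best duration).
E: dominated by B (efficacy 55≥52, side-effect rate 23≤33, duration 8≤15).
F: not dominated.
G: dominated by C (efficacy 90≥60, side-effect rate 19≤20, duration 9≤17).
H: not dominated (best side-effect rate).
I: not dominated.
J: dominated by C (efficacy 90≥58, side-effect rate 19≤26, duration 9≤19).
Pareto-optimal: A, B, C, D, F, H, I → 7.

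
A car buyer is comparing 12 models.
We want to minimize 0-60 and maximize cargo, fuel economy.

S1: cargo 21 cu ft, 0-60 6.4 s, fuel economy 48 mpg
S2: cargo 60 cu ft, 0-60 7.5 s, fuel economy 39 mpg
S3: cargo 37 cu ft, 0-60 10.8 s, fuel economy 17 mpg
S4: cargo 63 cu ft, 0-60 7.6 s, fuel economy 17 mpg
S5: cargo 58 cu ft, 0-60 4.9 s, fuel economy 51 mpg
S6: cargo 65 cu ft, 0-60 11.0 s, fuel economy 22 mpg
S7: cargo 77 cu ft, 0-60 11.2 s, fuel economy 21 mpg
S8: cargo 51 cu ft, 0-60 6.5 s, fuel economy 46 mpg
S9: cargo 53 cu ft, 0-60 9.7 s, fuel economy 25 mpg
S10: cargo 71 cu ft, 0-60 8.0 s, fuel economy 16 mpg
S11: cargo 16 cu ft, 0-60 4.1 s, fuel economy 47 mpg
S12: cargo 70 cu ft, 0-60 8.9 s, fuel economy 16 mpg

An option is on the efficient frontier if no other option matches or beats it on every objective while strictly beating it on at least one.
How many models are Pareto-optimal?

7

S1: dominated by S5 (cargo 58≥21, 0-60 4.9≤6.4, fuel economy 51≥48).
S2: not dominated.
S3: dominated by S2 (cargo 60≥37, 0-60 7.5≤10.8, fuel economy 39≥17).
S4: not dominated.
S5: not dominated (best fuel economy).
S6: not dominated.
S7: not dominated (best cargo).
S8: dominated by S5 (cargo 58≥51, 0-60 4.9≤6.5, fuel economy 51≥46).
S9: dominated by S2 (cargo 60≥53, 0-60 7.5≤9.7, fuel economy 39≥25).
S10: not dominated.
S11: not dominated (best 0-60).
S12: dominated by S10 (cargo 71≥70, 0-60 8.0≤8.9, fuel economy 16≥16).
Pareto-optimal: S2, S4, S5, S6, S7, S10, S11 → 7.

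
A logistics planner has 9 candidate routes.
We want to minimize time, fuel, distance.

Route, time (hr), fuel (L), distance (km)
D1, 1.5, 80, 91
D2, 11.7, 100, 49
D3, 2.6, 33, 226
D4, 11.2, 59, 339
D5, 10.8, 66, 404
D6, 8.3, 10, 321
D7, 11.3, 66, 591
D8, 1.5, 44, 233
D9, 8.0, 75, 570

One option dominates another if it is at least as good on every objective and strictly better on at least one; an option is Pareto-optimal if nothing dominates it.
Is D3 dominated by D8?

D8 vs D3: D8 is worse on fuel (44 vs 33), so it does not dominate D3.

No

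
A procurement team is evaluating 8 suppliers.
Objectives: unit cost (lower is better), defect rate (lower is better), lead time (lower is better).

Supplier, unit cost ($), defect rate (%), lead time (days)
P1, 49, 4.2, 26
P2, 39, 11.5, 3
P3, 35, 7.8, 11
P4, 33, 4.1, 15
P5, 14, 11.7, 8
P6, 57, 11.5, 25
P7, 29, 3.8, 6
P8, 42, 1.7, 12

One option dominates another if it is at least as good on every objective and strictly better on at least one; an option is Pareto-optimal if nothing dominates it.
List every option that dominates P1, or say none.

P4: unit cost 33≤49, defect rate 4.1≤4.2, lead time 15≤26 — dominates P1.
P7: unit cost 29≤49, defect rate 3.8≤4.2, lead time 6≤26 — dominates P1.
P8: unit cost 42≤49, defect rate 1.7≤4.2, lead time 12≤26 — dominates P1.
Others (P2, P3, P5, P6) are each worse than P1 on at least one objective.

P4, P7, P8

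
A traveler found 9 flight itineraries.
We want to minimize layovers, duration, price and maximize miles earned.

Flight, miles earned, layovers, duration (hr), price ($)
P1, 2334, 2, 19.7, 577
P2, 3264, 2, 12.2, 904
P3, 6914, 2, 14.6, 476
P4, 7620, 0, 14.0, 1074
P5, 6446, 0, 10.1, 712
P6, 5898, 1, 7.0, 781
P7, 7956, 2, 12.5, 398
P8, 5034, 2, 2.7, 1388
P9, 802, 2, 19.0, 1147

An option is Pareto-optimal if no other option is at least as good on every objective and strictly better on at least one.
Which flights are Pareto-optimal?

P4, P5, P6, P7, P8

P1: dominated by P3 (miles earned 6914≥2334, layovers 2≤2, duration 14.6≤19.7, price 476≤577).
P2: dominated by P5 (miles earned 6446≥3264, layovers 0≤2, duration 10.1≤12.2, price 712≤904).
P3: dominated by P7 (miles earned 7956≥6914, layovers 2≤2, duration 12.5≤14.6, price 398≤476).
P4: not dominated.
P5: not dominated.
P6: not dominated.
P7: not dominated (best miles earned).
P8: not dominated (best duration).
P9: dominated by P2 (miles earned 3264≥802, layovers 2≤2, duration 12.2≤19.0, price 904≤1147).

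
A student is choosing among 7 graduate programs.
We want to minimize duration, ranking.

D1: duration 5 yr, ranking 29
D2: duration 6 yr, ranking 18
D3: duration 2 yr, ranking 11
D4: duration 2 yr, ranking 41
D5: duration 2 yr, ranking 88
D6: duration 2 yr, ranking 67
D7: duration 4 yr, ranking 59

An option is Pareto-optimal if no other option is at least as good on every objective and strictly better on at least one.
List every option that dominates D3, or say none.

none

D1: worse on duration (5 vs 2).
D2: worse on duration (6 vs 2).
D4: worse on ranking (41 vs 11).
D5: worse on ranking (88 vs 11).
D6: worse on ranking (67 vs 11).
D7: worse on duration (4 vs 2).
No option dominates D3.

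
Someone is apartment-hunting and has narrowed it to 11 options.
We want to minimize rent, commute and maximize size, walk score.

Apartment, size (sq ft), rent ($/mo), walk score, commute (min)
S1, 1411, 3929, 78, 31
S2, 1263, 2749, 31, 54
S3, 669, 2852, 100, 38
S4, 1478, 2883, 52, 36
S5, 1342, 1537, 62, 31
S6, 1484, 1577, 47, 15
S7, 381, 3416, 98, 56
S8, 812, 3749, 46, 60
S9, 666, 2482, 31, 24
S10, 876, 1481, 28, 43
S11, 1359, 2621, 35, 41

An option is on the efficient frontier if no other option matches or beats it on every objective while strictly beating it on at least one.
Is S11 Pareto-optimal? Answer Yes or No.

No

S6 vs S11: size 1484≥1359, rent 1577≤2621, walk score 47≥35, commute 15≤41 — S6 is at least as good on every objective and strictly better on at least one, so S6 dominates S11.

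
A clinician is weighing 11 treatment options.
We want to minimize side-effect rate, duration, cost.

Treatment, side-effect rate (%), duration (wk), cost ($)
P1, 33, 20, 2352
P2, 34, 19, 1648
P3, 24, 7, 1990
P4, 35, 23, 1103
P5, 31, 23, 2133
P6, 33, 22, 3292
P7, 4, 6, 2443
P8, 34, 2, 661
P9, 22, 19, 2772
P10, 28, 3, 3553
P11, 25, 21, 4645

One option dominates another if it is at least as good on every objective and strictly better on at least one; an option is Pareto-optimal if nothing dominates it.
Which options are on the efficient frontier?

P1: dominated by P3 (side-effect rate 24≤33, duration 7≤20, cost 1990≤2352).
P2: dominated by P8 (side-effect rate 34≤34, duration 2≤19, cost 661≤1648).
P3: not dominated.
P4: dominated by P8 (side-effect rate 34≤35, duration 2≤23, cost 661≤1103).
P5: dominated by P3 (side-effect rate 24≤31, duration 7≤23, cost 1990≤2133).
P6: dominated by P1 (side-effect rate 33≤33, duration 20≤22, cost 2352≤3292).
P7: not dominated (best side-effect rate).
P8: not dominated (best duration).
P9: dominated by P7 (side-effect rate 4≤22, duration 6≤19, cost 2443≤2772).
P10: not dominated.
P11: dominated by P3 (side-effect rate 24≤25, duration 7≤21, cost 1990≤4645).

P3, P7, P8, P10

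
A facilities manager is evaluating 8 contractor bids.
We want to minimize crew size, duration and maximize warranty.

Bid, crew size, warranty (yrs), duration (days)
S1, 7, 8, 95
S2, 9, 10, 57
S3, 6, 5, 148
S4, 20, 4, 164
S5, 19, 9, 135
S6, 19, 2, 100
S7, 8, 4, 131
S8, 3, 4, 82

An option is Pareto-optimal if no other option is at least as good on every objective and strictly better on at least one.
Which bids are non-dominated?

S1: not dominated.
S2: not dominated (best warranty).
S3: not dominated.
S4: dominated by S1 (crew size 7≤20, warranty 8≥4, duration 95≤164).
S5: dominated by S2 (crew size 9≤19, warranty 10≥9, duration 57≤135).
S6: dominated by S1 (crew size 7≤19, warranty 8≥2, duration 95≤100).
S7: dominated by S1 (crew size 7≤8, warranty 8≥4, duration 95≤131).
S8: not dominated (best crew size).

S1, S2, S3, S8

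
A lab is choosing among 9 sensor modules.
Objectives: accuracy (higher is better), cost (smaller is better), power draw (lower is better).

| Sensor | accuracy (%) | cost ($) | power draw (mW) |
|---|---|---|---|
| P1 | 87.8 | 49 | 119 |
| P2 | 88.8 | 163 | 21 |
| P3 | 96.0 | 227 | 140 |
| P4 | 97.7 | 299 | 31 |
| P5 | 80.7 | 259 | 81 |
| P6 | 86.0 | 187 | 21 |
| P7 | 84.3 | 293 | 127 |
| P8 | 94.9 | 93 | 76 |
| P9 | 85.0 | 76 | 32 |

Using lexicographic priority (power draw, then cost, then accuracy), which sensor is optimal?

P2

First minimize power draw: best is 21, kept {P2, P6}.
Then minimize cost: best is 163, kept {P2}.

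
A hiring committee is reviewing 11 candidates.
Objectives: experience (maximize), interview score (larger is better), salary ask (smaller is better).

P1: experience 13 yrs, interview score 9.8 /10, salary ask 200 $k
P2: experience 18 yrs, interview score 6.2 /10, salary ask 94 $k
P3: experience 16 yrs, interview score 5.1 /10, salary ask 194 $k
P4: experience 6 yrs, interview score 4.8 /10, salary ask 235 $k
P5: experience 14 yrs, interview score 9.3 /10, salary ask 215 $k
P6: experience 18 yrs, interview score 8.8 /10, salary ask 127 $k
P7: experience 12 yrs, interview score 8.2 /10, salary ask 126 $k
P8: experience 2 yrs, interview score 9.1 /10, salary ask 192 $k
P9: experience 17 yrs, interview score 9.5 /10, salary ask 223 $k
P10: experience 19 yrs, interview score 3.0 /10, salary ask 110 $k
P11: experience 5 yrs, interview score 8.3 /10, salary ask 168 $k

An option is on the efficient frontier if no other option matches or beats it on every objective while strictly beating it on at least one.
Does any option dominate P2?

P1: worse on experience (13 vs 18).
P3: worse on experience (16 vs 18).
P4: worse on experience (6 vs 18).
P5: worse on experience (14 vs 18).
P6: worse on salary ask (127 vs 94).
P7: worse on experience (12 vs 18).
P8: worse on experience (2 vs 18).
P9: worse on experience (17 vs 18).
P10: worse on interview score (3.0 vs 6.2).
P11: worse on experience (5 vs 18).
No option is at least as good as P2 on every objective and strictly better on one.

No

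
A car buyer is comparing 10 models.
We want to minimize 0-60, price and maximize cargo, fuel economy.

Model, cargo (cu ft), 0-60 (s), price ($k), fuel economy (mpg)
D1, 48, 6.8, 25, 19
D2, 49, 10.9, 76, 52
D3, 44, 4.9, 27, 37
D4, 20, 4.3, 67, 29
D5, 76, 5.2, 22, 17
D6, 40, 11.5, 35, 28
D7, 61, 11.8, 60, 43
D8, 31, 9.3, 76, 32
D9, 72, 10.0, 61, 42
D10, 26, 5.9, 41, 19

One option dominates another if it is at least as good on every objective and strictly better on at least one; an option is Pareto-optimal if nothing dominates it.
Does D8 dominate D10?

No

D8 vs D10: D8 is worse on 0-60 (9.3 vs 5.9), so it does not dominate D10.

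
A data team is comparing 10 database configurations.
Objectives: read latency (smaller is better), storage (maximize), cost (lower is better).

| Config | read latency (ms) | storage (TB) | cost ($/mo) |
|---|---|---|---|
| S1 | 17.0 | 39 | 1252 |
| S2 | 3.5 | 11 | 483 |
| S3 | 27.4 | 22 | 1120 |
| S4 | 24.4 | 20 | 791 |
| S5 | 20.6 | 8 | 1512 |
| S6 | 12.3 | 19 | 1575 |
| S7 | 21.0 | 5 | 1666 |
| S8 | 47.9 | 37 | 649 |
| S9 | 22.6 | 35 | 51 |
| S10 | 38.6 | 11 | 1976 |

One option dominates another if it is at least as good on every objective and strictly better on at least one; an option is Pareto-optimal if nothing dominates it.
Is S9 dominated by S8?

S8 vs S9: S8 is worse on read latency (47.9 vs 22.6), so it does not dominate S9.

No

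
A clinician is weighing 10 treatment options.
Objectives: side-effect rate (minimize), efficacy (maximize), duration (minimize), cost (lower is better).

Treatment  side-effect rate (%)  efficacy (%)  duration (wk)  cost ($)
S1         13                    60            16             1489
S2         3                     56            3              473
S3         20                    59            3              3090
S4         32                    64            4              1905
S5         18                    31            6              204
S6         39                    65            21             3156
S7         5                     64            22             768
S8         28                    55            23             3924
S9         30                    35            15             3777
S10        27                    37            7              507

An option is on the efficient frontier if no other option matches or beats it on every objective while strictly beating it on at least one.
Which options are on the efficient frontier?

S1: not dominated.
S2: not dominated (best side-effect rate).
S3: not dominated.
S4: not dominated.
S5: not dominated (best cost).
S6: not dominated (best efficacy).
S7: not dominated.
S8: dominated by S1 (side-effect rate 13≤28, efficacy 60≥55, duration 16≤23, cost 1489≤3924).
S9: dominated by S2 (side-effect rate 3≤30, efficacy 56≥35, duration 3≤15, cost 473≤3777).
S10: dominated by S2 (side-effect rate 3≤27, efficacy 56≥37, duration 3≤7, cost 473≤507).

S1, S2, S3, S4, S5, S6, S7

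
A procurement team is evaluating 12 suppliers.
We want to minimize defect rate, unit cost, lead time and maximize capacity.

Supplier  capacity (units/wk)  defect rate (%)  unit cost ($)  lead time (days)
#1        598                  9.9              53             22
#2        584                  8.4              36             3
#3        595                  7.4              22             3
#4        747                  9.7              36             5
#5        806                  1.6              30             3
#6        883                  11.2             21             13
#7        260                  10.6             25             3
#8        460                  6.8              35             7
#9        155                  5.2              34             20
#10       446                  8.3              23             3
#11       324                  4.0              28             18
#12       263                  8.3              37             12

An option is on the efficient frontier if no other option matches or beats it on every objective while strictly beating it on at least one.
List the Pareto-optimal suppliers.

#3, #5, #6, #11

#1: dominated by #4 (capacity 747≥598, defect rate 9.7≤9.9, unit cost 36≤53, lead time 5≤22).
#2: dominated by #3 (capacity 595≥584, defect rate 7.4≤8.4, unit cost 22≤36, lead time 3≤3).
#3: not dominated.
#4: dominated by #5 (capacity 806≥747, defect rate 1.6≤9.7, unit cost 30≤36, lead time 3≤5).
#5: not dominated (best defect rate).
#6: not dominated (best capacity).
#7: dominated by #3 (capacity 595≥260, defect rate 7.4≤10.6, unit cost 22≤25, lead time 3≤3).
#8: dominated by #5 (capacity 806≥460, defect rate 1.6≤6.8, unit cost 30≤35, lead time 3≤7).
#9: dominated by #5 (capacity 806≥155, defect rate 1.6≤5.2, unit cost 30≤34, lead time 3≤20).
#10: dominated by #3 (capacity 595≥446, defect rate 7.4≤8.3, unit cost 22≤23, lead time 3≤3).
#11: not dominated.
#12: dominated by #3 (capacity 595≥263, defect rate 7.4≤8.3, unit cost 22≤37, lead time 3≤12).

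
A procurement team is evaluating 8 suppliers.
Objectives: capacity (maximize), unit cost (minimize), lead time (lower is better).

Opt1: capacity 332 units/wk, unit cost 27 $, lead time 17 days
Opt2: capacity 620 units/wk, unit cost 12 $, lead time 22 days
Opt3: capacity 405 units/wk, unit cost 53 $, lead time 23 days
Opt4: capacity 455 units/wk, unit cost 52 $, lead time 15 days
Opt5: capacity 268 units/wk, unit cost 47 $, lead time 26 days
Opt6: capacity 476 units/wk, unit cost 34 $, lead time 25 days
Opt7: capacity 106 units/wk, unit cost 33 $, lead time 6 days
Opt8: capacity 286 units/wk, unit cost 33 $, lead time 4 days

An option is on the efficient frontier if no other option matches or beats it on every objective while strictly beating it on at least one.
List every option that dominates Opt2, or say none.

none

Opt1: worse on capacity (332 vs 620).
Opt3: worse on capacity (405 vs 620).
Opt4: worse on capacity (455 vs 620).
Opt5: worse on capacity (268 vs 620).
Opt6: worse on capacity (476 vs 620).
Opt7: worse on capacity (106 vs 620).
Opt8: worse on capacity (286 vs 620).
No option dominates Opt2.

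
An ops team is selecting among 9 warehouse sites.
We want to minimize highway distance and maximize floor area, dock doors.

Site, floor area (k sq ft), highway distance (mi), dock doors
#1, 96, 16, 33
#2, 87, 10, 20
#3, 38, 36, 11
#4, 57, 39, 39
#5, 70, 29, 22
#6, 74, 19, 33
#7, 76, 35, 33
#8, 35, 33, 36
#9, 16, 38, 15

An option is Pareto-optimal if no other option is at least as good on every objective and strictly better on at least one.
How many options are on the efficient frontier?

4

#1: not dominated (best floor area).
#2: not dominated (best highway distance).
#3: dominated by #1 (floor area 96≥38, highway distance 16≤36, dock doors 33≥11).
#4: not dominated (best dock doors).
#5: dominated by #1 (floor area 96≥70, highway distance 16≤29, dock doors 33≥22).
#6: dominated by #1 (floor area 96≥74, highway distance 16≤19, dock doors 33≥33).
#7: dominated by #1 (floor area 96≥76, highway distance 16≤35, dock doors 33≥33).
#8: not dominated.
#9: dominated by #1 (floor area 96≥16, highway distance 16≤38, dock doors 33≥15).
Pareto-optimal: #1, #2, #4, #8 → 4.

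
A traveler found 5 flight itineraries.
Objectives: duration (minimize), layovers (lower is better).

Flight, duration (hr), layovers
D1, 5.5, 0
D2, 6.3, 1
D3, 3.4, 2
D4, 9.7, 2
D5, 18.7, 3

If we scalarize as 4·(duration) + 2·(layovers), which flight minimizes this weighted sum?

D3

D1: 4·5.5 + 2·0 = 22.0
D2: 4·6.3 + 2·1 = 27.2
D3: 4·3.4 + 2·2 = 17.6
D4: 4·9.7 + 2·2 = 42.8
D5: 4·18.7 + 2·3 = 80.8
Lowest: D3 at 17.6.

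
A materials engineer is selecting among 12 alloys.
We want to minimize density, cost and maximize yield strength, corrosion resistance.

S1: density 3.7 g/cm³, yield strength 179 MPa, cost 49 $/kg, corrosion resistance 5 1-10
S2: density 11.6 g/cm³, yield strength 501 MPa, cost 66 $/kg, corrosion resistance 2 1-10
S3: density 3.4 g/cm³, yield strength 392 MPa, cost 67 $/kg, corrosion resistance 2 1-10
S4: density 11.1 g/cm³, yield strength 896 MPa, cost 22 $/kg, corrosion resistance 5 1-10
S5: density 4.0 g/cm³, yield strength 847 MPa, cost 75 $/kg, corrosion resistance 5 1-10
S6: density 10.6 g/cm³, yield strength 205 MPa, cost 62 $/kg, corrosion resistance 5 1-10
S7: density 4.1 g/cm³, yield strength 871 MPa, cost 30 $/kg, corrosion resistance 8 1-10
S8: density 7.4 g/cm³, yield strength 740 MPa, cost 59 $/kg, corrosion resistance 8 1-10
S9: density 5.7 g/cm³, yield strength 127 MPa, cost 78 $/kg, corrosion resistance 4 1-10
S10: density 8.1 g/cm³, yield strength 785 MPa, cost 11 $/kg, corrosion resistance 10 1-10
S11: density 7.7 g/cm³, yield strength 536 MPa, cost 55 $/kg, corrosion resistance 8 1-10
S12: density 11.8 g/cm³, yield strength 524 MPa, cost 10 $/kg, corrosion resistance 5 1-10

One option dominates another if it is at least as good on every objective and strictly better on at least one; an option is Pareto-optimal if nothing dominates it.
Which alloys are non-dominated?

S1, S3, S4, S5, S7, S10, S12

S1: not dominated.
S2: dominated by S4 (density 11.1≤11.6, yield strength 896≥501, cost 22≤66, corrosion resistance 5≥2).
S3: not dominated (best density).
S4: not dominated (best yield strength).
S5: not dominated.
S6: dominated by S7 (density 4.1≤10.6, yield strength 871≥205, cost 30≤62, corrosion resistance 8≥5).
S7: not dominated.
S8: dominated by S7 (density 4.1≤7.4, yield strength 871≥740, cost 30≤59, corrosion resistance 8≥8).
S9: dominated by S1 (density 3.7≤5.7, yield strength 179≥127, cost 49≤78, corrosion resistance 5≥4).
S10: not dominated (best corrosion resistance).
S11: dominated by S7 (density 4.1≤7.7, yield strength 871≥536, cost 30≤55, corrosion resistance 8≥8).
S12: not dominated (best cost).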